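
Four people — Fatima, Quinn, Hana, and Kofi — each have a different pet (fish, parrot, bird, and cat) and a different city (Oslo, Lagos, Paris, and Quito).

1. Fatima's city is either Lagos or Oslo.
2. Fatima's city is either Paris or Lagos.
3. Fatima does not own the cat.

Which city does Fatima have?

Clue 1 rules out Paris and Quito for Fatima's city.
With clues 1–2, Oslo is impossible for Fatima's city.
That leaves Lagos.

Lagos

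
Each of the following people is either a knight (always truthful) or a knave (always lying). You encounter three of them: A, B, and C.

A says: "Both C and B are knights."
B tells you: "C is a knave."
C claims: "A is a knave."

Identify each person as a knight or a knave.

A: knave, B: knave, C: knight

Consider A. Suppose A is a knight.
Then no assignment of the remaining roles makes every statement match its speaker's type — contradiction.
So A is a knave.
With that fixed, C's statement is true, so C is a knight.
With that fixed, B's statement is false, so B is a knave.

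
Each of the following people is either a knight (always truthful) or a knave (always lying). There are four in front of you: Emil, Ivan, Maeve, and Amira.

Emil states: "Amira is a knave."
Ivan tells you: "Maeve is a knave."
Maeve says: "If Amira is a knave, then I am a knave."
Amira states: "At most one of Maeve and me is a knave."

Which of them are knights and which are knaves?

Consider Emil. Suppose Emil is a knight.
Then no assignment of the remaining roles makes every statement match its speaker's type — contradiction.
So Emil is a knave.
Consider Ivan. Suppose Ivan is a knight.
Then no assignment of the remaining roles makes every statement match its speaker's type — contradiction.
So Ivan is a knave.
Consider Maeve. Suppose Maeve is a knave.
Then Ivan's statement comes out true, contradicting Ivan being a knave.
So Maeve is a knight.
With that fixed, Amira's statement is true, so Amira is a knight.

Emil: knave, Ivan: knave, Maeve: knight, Amira: knight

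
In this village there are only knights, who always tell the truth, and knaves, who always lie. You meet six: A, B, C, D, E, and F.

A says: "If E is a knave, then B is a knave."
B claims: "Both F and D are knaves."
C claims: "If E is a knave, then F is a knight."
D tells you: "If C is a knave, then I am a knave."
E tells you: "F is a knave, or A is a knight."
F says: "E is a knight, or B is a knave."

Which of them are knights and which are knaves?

Consider A. Suppose A is a knave.
Then no assignment of the remaining roles makes every statement match its speaker's type — contradiction.
So A is a knight.
With that fixed, E's statement is true, so E is a knight.
With that fixed, F's statement is true, so F is a knight.
With that fixed, B's statement is false, so B is a knave.
With that fixed, C's statement is true, so C is a knight.
With that fixed, D's statement is true, so D is a knight.

A: knight, B: knave, C: knight, D: knight, E: knight, F: knight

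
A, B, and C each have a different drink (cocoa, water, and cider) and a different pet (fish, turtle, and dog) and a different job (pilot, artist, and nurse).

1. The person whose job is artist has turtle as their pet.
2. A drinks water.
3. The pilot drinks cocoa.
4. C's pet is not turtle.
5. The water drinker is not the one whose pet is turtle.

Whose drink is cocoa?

C

With clues 1–2, A is impossible for the one with drink cocoa.
With clues 1–5, B is impossible for the one with drink cocoa.
That leaves C.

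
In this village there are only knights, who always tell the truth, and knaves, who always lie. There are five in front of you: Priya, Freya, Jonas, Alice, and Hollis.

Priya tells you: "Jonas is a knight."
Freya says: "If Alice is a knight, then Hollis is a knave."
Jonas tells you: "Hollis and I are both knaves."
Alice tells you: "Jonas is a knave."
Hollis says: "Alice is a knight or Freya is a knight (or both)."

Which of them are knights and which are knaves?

Consider Priya. Suppose Priya is a knight.
Then no assignment of the remaining roles makes every statement match its speaker's type — contradiction.
So Priya is a knave.
Consider Freya. Suppose Freya is a knight.
Then no assignment of the remaining roles makes every statement match its speaker's type — contradiction.
So Freya is a knave.
Consider Jonas. Suppose Jonas is a knight.
Then Priya's statement comes out true, contradicting Priya being a knave.
So Jonas is a knave.
With that fixed, Alice's statement is true, so Alice is a knight.
With that fixed, Hollis's statement is true, so Hollis is a knight.

Priya: knave, Freya: knave, Jonas: knave, Alice: knight, Hollis: knight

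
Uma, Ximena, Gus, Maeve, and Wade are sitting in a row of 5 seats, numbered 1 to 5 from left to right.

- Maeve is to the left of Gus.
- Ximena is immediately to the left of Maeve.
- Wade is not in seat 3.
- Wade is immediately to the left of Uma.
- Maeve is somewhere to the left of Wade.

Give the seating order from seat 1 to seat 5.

From clue 1: Gus is in {2,3,4,5}.
From clues 1–2: Ximena is in {1,2,3}.
From clues 1–4: Uma is in {2,5}.
From clues 1–5: Ximena → seat 1, Maeve → seat 2, Gus → seat 3, Wade → seat 4, Uma → seat 5.

Ximena, Maeve, Gus, Wade, Uma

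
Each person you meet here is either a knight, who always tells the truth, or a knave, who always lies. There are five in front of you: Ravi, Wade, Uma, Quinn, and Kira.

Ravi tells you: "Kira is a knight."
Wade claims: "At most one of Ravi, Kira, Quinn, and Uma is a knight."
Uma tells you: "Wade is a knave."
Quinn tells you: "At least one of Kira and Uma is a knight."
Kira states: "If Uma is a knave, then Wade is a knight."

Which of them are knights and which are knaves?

Consider Ravi. Suppose Ravi is a knave.
Then no assignment of the remaining roles makes every statement match its speaker's type — contradiction.
So Ravi is a knight.
Consider Wade. Suppose Wade is a knight.
Then no assignment of the remaining roles makes every statement match its speaker's type — contradiction.
So Wade is a knave.
With that fixed, Uma's statement is true, so Uma is a knight.
With that fixed, Quinn's statement is true, so Quinn is a knight.
With that fixed, Kira's statement is true, so Kira is a knight.

Ravi: knight, Wade: knave, Uma: knight, Quinn: knight, Kira: knight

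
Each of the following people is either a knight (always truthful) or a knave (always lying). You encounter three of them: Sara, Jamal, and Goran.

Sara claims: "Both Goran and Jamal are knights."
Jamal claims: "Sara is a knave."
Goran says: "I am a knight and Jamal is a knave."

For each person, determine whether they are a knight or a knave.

Consider Sara. Suppose Sara is a knight.
Then no assignment of the remaining roles makes every statement match its speaker's type — contradiction.
So Sara is a knave.
With that fixed, Jamal's statement is true, so Jamal is a knight.
With that fixed, Goran's statement is false, so Goran is a knave.

Sara: knave, Jamal: knight, Goran: knave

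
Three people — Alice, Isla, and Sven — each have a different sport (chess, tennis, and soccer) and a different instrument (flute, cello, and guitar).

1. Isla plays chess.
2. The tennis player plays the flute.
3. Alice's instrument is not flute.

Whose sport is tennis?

Sven

Clue 1 rules out Isla for the one with sport tennis.
With clues 1–3, Alice is impossible for the one with sport tennis.
That leaves Sven.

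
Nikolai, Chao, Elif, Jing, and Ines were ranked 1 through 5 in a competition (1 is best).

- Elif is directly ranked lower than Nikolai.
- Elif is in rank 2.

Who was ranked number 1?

Nikolai

With clue 1, Elif is ruled out for rank 1.
With clues 1–2, Chao, Ines, and Jing are ruled out for rank 1.
So rank 1 is Nikolai.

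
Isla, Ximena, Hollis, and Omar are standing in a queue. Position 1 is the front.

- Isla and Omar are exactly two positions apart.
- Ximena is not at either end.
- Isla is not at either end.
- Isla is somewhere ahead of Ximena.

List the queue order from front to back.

Hollis, Isla, Ximena, Omar

From clues 1–2: Ximena is in {2,3}.
From clues 1–3: Isla is in {2,3}.
From clues 1–4: Hollis → position 1, Isla → position 2, Ximena → position 3, Omar → position 4.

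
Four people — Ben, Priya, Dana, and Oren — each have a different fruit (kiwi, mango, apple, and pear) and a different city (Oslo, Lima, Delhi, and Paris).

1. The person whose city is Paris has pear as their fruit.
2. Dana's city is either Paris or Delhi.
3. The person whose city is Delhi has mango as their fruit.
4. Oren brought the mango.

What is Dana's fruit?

pear

With clues 1–3, apple and kiwi are impossible for Dana's fruit.
With clues 1–4, mango is impossible for Dana's fruit.
That leaves pear.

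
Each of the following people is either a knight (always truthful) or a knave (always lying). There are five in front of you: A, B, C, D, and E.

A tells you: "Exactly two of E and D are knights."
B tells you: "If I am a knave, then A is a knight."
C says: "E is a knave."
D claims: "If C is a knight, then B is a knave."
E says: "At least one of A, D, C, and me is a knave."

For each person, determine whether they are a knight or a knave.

Consider A. Suppose A is a knave.
Then no assignment of the remaining roles makes every statement match its speaker's type — contradiction.
So A is a knight.
With that fixed, B's statement is true, so B is a knight.
Consider C. Suppose C is a knight.
Then no assignment of the remaining roles makes every statement match its speaker's type — contradiction.
So C is a knave.
With that fixed, D's statement is true, so D is a knight.
With that fixed, E's statement is true, so E is a knight.

A: knight, B: knight, C: knave, D: knight, E: knight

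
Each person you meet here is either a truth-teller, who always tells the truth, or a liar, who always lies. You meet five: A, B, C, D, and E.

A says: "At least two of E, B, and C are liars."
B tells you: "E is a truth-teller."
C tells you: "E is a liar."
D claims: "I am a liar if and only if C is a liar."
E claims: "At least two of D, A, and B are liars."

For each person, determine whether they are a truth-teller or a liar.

A: truth-teller, B: liar, C: truth-teller, D: truth-teller, E: liar

Consider A. Suppose A is a liar.
Then no assignment of the remaining roles makes every statement match its speaker's type — contradiction.
So A is a truth-teller.
Consider B. Suppose B is a truth-teller.
Then no assignment of the remaining roles makes every statement match its speaker's type — contradiction.
So B is a liar.
Consider C. Suppose C is a liar.
Then whichever role D has, D's statement has the wrong truth value — contradiction.
So C is a truth-teller.
Consider D. Suppose D is a liar.
Then no assignment of the remaining roles makes every statement match its speaker's type — contradiction.
So D is a truth-teller.
With that fixed, E's statement is false, so E is a liar.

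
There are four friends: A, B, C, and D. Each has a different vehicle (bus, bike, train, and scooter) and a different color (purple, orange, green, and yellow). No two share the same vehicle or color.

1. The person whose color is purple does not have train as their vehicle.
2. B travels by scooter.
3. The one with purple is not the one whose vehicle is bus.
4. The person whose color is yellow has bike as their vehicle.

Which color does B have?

With clues 1–4, green, orange, and yellow are impossible for B's color.
That leaves purple.

purple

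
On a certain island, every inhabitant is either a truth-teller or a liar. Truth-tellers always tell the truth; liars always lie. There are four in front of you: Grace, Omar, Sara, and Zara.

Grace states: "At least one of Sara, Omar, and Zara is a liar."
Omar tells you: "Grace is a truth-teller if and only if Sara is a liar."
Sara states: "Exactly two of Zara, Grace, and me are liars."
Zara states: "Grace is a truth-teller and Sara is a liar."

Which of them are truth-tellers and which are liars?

Consider Grace. Suppose Grace is a liar.
Then no assignment of the remaining roles makes every statement match its speaker's type — contradiction.
So Grace is a truth-teller.
Consider Omar. Suppose Omar is a liar.
Then no assignment of the remaining roles makes every statement match its speaker's type — contradiction.
So Omar is a truth-teller.
Consider Sara. Suppose Sara is a truth-teller.
Then Omar's statement comes out false, contradicting Omar being a truth-teller.
So Sara is a liar.
With that fixed, Zara's statement is true, so Zara is a truth-teller.

Grace: truth-teller, Omar: truth-teller, Sara: liar, Zara: truth-teller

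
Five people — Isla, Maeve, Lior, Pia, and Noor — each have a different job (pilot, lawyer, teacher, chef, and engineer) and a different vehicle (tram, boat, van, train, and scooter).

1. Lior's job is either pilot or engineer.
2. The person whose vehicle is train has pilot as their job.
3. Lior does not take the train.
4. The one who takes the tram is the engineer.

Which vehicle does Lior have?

tram

With clues 1–3, train is impossible for Lior's vehicle.
With clues 1–4, boat, scooter, and van are impossible for Lior's vehicle.
That leaves tram.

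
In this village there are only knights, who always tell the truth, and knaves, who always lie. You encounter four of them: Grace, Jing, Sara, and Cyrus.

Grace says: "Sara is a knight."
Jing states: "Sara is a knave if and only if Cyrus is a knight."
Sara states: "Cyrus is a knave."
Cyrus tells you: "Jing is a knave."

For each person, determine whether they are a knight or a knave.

Consider Grace. Suppose Grace is a knave.
Then no assignment of the remaining roles makes every statement match its speaker's type — contradiction.
So Grace is a knight.
Consider Jing. Suppose Jing is a knave.
Then no assignment of the remaining roles makes every statement match its speaker's type — contradiction.
So Jing is a knight.
With that fixed, Cyrus's statement is false, so Cyrus is a knave.
With that fixed, Sara's statement is true, so Sara is a knight.

Grace: knight, Jing: knight, Sara: knight, Cyrus: knave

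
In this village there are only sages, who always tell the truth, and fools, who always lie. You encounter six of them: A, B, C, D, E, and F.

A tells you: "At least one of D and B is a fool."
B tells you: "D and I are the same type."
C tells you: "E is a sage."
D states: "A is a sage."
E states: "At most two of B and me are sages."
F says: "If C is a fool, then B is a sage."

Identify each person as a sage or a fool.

A: sage, B: fool, C: sage, D: sage, E: sage, F: sage

Regardless of anyone's role, E's statement is true, so E is a sage.
With that fixed, C's statement is true, so C is a sage.
With that fixed, F's statement is true, so F is a sage.
Consider A. Suppose A is a fool.
Then no assignment of the remaining roles makes every statement match its speaker's type — contradiction.
So A is a sage.
With that fixed, D's statement is true, so D is a sage.
Consider B. Suppose B is a sage.
Then A's statement comes out false, contradicting A being a sage.
So B is a fool.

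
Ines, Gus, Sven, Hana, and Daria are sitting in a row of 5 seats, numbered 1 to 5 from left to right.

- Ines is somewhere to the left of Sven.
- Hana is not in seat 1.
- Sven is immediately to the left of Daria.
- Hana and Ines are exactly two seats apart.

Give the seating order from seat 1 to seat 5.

Ines, Gus, Hana, Sven, Daria

From clue 1: Ines is in {1,2,3,4}.
From clues 1–3: Ines is in {1,2,3}.
From clues 1–4: Ines → seat 1, Gus → seat 2, Hana → seat 3, Sven → seat 4, Daria → seat 5.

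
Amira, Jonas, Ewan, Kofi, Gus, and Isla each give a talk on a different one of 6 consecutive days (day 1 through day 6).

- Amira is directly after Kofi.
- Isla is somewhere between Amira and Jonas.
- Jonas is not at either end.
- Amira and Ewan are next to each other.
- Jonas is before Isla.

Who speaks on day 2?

With clues 1–3, Isla is ruled out for day 2.
With clues 1–4, Ewan, Gus, and Kofi are ruled out for day 2.
With clues 1–5, Amira is ruled out for day 2.
So day 2 is Jonas.

Jonas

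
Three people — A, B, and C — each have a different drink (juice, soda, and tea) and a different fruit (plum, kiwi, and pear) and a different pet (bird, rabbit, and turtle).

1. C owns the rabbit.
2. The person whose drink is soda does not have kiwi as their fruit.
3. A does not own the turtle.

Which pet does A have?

bird

Clue 1 rules out rabbit for A's pet.
With clues 1–3, turtle is impossible for A's pet.
That leaves bird.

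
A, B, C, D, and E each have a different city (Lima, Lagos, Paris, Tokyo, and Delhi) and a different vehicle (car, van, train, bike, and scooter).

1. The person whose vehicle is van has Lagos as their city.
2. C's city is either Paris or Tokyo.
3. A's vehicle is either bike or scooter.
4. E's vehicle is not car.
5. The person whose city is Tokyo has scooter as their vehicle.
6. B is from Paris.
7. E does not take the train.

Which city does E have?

With clues 1–6, Paris and Tokyo are impossible for E's city.
With clues 1–7, Delhi and Lima are impossible for E's city.
That leaves Lagos.

Lagos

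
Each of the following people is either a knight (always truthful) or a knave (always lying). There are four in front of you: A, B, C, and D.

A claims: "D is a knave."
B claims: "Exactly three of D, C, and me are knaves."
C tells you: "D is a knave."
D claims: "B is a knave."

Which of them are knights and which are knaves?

A: knave, B: knave, C: knave, D: knight

Consider A. Suppose A is a knight.
Then no assignment of the remaining roles makes every statement match its speaker's type — contradiction.
So A is a knave.
Consider B. Suppose B is a knight.
Then B's own statement would have to be true, but it can't be — contradiction.
So B is a knave.
With that fixed, D's statement is true, so D is a knight.
With that fixed, C's statement is false, so C is a knave.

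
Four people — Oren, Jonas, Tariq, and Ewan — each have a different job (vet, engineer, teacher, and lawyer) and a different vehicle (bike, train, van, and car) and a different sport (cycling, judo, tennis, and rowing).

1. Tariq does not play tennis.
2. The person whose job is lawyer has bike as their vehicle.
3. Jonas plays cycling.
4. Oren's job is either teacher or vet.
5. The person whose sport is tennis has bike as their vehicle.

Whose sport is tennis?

Ewan

Clue 1 rules out Tariq for the one with sport tennis.
With clues 1–3, Jonas is impossible for the one with sport tennis.
With clues 1–5, Oren is impossible for the one with sport tennis.
That leaves Ewan.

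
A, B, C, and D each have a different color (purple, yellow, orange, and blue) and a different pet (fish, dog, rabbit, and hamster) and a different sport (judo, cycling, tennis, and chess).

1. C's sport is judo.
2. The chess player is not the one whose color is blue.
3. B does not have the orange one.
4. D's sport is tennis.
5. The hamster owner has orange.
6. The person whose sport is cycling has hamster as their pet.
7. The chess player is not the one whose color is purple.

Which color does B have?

yellow

With clues 1–3, orange is impossible for B's color.
With clues 1–6, blue is impossible for B's color.
With clues 1–7, purple is impossible for B's color.
That leaves yellow.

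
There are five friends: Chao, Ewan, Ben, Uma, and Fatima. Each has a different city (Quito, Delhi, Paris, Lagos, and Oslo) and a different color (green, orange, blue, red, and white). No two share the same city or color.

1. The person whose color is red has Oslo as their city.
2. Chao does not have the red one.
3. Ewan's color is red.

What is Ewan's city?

With clues 1–3, Delhi, Lagos, Paris, and Quito are impossible for Ewan's city.
That leaves Oslo.

Oslo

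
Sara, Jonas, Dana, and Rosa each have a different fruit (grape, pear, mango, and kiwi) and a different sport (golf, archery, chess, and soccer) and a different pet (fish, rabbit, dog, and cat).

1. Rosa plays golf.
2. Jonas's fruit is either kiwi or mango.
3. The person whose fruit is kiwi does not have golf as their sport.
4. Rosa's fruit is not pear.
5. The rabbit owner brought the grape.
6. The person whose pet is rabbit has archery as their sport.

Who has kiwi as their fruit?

Jonas

With clues 1–3, Rosa is impossible for the one with fruit kiwi.
With clues 1–6, Dana and Sara are impossible for the one with fruit kiwi.
That leaves Jonas.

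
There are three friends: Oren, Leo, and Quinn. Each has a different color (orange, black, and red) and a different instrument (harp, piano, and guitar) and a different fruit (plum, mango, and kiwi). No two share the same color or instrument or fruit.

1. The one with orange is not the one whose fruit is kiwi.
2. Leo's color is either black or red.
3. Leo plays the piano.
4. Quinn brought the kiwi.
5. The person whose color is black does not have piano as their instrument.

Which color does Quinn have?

With clues 1–4, orange is impossible for Quinn's color.
With clues 1–5, red is impossible for Quinn's color.
That leaves black.

black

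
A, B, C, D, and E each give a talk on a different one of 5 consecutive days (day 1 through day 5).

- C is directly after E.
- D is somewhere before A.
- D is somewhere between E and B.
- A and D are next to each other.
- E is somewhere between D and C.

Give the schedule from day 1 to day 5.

B, D, A, E, C

From clue 1: C is in {2,3,4,5}.
From clues 1–2: A is in {2,3,4,5}.
From clues 1–3: D is in {2,3}.
From clues 1–4: A is in {3,4}.
From clues 1–5: B → day 1, D → day 2, A → day 3, E → day 4, C → day 5.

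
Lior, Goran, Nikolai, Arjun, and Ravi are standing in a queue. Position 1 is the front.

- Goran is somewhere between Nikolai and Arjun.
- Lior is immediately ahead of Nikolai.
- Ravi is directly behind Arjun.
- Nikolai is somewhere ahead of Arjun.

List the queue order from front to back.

From clue 1: Goran is in {2,3,4}.
From clues 1–3: Goran → position 3.
From clues 1–4: Lior → position 1, Nikolai → position 2, Arjun → position 4, Ravi → position 5.

Lior, Nikolai, Goran, Arjun, Ravi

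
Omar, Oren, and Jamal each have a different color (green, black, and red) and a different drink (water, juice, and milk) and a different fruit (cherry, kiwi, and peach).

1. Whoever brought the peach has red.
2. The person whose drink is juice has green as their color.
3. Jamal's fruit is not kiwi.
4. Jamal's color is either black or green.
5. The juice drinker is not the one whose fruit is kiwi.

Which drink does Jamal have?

juice

With clues 1–5, milk and water are impossible for Jamal's drink.
That leaves juice.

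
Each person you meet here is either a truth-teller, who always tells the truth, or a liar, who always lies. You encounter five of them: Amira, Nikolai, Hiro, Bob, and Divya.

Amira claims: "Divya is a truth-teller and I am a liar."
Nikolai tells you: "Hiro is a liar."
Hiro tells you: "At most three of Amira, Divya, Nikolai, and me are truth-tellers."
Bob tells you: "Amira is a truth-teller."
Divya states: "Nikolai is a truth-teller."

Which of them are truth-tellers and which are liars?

Amira: liar, Nikolai: liar, Hiro: truth-teller, Bob: liar, Divya: liar

Consider Amira. Suppose Amira is a truth-teller.
Then Amira's own statement would have to be true, but it can't be — contradiction.
So Amira is a liar.
With that fixed, Hiro's statement is true, so Hiro is a truth-teller.
With that fixed, Bob's statement is false, so Bob is a liar.
With that fixed, Nikolai's statement is false, so Nikolai is a liar.
With that fixed, Divya's statement is false, so Divya is a liar.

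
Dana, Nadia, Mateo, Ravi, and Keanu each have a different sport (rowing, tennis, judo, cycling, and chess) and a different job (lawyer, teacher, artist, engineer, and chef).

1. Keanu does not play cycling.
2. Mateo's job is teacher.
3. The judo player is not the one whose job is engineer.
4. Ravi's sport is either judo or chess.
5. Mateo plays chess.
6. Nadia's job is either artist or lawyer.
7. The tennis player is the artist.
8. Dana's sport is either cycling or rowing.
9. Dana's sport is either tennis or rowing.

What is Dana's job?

engineer

With clues 1–2, teacher is impossible for Dana's job.
With clues 1–8, artist is impossible for Dana's job.
With clues 1–9, chef and lawyer are impossible for Dana's job.
That leaves engineer.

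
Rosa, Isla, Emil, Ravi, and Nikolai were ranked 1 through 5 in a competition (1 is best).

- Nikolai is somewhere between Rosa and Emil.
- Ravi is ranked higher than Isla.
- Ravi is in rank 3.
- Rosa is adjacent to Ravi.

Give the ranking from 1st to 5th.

From clue 1: Nikolai is in {2,3,4}.
From clues 1–3: Nikolai → rank 2, Ravi → rank 3.
From clues 1–4: Emil → rank 1, Rosa → rank 4, Isla → rank 5.

Emil, Nikolai, Ravi, Rosa, Isla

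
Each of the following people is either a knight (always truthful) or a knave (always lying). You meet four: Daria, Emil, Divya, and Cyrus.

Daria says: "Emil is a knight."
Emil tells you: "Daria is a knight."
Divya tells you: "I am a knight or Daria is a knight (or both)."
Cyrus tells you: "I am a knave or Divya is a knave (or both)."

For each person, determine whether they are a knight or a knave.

Consider Daria. Suppose Daria is a knight.
Then no assignment of the remaining roles makes every statement match its speaker's type — contradiction.
So Daria is a knave.
With that fixed, Emil's statement is false, so Emil is a knave.
Consider Divya. Suppose Divya is a knight.
Then whichever role Cyrus has, Cyrus's statement has the wrong truth value — contradiction.
So Divya is a knave.
With that fixed, Cyrus's statement is true, so Cyrus is a knight.

Daria: knave, Emil: knave, Divya: knave, Cyrus: knight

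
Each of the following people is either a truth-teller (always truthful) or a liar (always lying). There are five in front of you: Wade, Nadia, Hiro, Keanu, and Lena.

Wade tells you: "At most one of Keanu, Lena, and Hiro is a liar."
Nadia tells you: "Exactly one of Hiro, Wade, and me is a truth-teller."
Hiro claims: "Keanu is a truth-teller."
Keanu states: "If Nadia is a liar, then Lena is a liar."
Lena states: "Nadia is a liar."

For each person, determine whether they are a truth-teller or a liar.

Consider Wade. Suppose Wade is a truth-teller.
Then no assignment of the remaining roles makes every statement match its speaker's type — contradiction.
So Wade is a liar.
Consider Nadia. Suppose Nadia is a truth-teller.
Then no assignment of the remaining roles makes every statement match its speaker's type — contradiction.
So Nadia is a liar.
With that fixed, Lena's statement is true, so Lena is a truth-teller.
With that fixed, Keanu's statement is false, so Keanu is a liar.
With that fixed, Hiro's statement is false, so Hiro is a liar.

Wade: liar, Nadia: liar, Hiro: liar, Keanu: liar, Lena: truth-teller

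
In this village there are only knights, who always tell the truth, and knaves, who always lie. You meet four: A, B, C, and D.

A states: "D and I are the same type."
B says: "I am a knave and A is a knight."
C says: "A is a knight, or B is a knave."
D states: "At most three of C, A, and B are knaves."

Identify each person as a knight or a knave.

Regardless of anyone's role, D's statement is true, so D is a knight.
Consider A. Suppose A is a knight.
Then whichever role B has, B's statement has the wrong truth value — contradiction.
So A is a knave.
With that fixed, B's statement is false, so B is a knave.
With that fixed, C's statement is true, so C is a knight.

A: knave, B: knave, C: knight, D: knight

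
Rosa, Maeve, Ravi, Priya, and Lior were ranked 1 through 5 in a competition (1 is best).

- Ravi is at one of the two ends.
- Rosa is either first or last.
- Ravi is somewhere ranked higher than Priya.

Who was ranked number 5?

With clues 1–2, Lior, Maeve, and Priya are ruled out for rank 5.
With clues 1–3, Ravi is ruled out for rank 5.
So rank 5 is Rosa.

Rosa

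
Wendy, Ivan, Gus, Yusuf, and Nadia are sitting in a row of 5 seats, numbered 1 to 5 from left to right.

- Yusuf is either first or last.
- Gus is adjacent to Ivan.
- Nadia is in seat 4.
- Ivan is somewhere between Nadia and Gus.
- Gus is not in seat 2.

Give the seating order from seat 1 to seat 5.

From clue 1: Yusuf is in {1,5}.
From clues 1–3: Nadia → seat 4.
From clues 1–4: Ivan is in {2,3}.
From clues 1–5: Gus → seat 1, Ivan → seat 2, Wendy → seat 3, Yusuf → seat 5.

Gus, Ivan, Wendy, Nadia, Yusuf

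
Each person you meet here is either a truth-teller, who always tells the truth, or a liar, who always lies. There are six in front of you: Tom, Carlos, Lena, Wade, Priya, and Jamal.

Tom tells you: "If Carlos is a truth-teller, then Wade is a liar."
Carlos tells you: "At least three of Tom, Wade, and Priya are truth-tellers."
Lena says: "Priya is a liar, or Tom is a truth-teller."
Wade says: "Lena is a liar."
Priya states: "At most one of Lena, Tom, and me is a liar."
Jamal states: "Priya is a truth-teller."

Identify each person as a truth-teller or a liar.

Consider Tom. Suppose Tom is a liar.
Then no assignment of the remaining roles makes every statement match its speaker's type — contradiction.
So Tom is a truth-teller.
With that fixed, Lena's statement is true, so Lena is a truth-teller.
With that fixed, Wade's statement is false, so Wade is a liar.
With that fixed, Priya's statement is true, so Priya is a truth-teller.
With that fixed, Jamal's statement is true, so Jamal is a truth-teller.
With that fixed, Carlos's statement is false, so Carlos is a liar.

Tom: truth-teller, Carlos: liar, Lena: truth-teller, Wade: liar, Priya: truth-teller, Jamal: truth-teller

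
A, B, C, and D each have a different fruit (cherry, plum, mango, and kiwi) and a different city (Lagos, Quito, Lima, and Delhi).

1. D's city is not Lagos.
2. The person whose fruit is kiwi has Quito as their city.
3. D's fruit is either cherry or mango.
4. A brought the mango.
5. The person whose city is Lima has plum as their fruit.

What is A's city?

With clues 1–4, Quito is impossible for A's city.
With clues 1–5, Delhi and Lima are impossible for A's city.
That leaves Lagos.

Lagos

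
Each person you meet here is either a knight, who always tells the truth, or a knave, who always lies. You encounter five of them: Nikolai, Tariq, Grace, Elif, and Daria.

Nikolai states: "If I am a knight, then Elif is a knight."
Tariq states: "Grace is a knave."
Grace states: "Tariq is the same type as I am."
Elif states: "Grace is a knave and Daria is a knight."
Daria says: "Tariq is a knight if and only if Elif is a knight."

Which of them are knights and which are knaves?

Consider Nikolai. Suppose Nikolai is a knave.
Then Nikolai's own statement would have to be false, but it can't be — contradiction.
So Nikolai is a knight.
Consider Tariq. Suppose Tariq is a knave.
Then whichever role Grace has, Grace's statement has the wrong truth value — contradiction.
So Tariq is a knight.
Consider Grace. Suppose Grace is a knight.
Then Tariq's statement comes out false, contradicting Tariq being a knight.
So Grace is a knave.
Consider Elif. Suppose Elif is a knave.
Then Nikolai's statement comes out false, contradicting Nikolai being a knight.
So Elif is a knight.
With that fixed, Daria's statement is true, so Daria is a knight.

Nikolai: knight, Tariq: knight, Grace: knave, Elif: knight, Daria: knight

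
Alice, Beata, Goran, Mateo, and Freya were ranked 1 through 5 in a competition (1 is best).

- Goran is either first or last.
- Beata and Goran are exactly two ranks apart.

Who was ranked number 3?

With clue 1, Goran is ruled out for rank 3.
With clues 1–2, Alice, Freya, and Mateo are ruled out for rank 3.
So rank 3 is Beata.

Beata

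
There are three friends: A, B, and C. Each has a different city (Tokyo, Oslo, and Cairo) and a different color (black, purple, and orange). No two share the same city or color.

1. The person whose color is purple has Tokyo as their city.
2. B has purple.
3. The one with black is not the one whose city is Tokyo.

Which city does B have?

Tokyo

With clues 1–2, Cairo and Oslo are impossible for B's city.
That leaves Tokyo.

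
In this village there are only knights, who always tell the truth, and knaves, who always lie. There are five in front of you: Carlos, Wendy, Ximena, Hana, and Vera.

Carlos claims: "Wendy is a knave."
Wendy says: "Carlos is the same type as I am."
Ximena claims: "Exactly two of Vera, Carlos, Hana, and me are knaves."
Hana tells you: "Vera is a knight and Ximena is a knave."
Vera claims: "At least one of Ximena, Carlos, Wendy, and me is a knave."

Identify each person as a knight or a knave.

Carlos: knight, Wendy: knave, Ximena: knave, Hana: knight, Vera: knight

Consider Carlos. Suppose Carlos is a knave.
Then whichever role Wendy has, Wendy's statement has the wrong truth value — contradiction.
So Carlos is a knight.
Consider Wendy. Suppose Wendy is a knight.
Then Carlos's statement comes out false, contradicting Carlos being a knight.
So Wendy is a knave.
With that fixed, Vera's statement is true, so Vera is a knight.
Consider Ximena. Suppose Ximena is a knight.
Then Ximena's own statement would have to be true, but it can't be — contradiction.
So Ximena is a knave.
With that fixed, Hana's statement is true, so Hana is a knight.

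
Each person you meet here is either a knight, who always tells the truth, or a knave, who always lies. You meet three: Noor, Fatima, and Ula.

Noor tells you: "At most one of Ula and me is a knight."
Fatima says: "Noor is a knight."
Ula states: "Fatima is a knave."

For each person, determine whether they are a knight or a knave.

Noor: knight, Fatima: knight, Ula: knave

Consider Noor. Suppose Noor is a knave.
Then Noor's own statement would have to be false, but it can't be — contradiction.
So Noor is a knight.
With that fixed, Fatima's statement is true, so Fatima is a knight.
With that fixed, Ula's statement is false, so Ula is a knave.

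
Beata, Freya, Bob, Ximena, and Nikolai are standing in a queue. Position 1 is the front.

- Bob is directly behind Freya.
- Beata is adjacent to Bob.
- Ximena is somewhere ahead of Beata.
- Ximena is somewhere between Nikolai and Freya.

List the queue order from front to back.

Nikolai, Ximena, Freya, Bob, Beata

From clue 1: Freya is in {1,2,3,4}.
From clues 1–2: Beata is in {3,4,5}.
From clues 1–3: Beata is in {4,5}.
From clues 1–4: Nikolai → position 1, Ximena → position 2, Freya → position 3, Bob → position 4, Beata → position 5.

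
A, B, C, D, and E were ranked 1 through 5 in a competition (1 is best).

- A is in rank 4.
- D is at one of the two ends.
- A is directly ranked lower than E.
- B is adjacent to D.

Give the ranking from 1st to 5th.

D, B, E, A, C

From clue 1: A → rank 4.
From clues 1–2: D is in {1,5}.
From clues 1–3: E → rank 3.
From clues 1–4: D → rank 1, B → rank 2, C → rank 5.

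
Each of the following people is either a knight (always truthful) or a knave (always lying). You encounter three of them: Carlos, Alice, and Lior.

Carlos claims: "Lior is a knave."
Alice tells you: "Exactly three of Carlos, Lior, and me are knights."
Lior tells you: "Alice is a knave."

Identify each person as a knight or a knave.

Carlos: knave, Alice: knave, Lior: knight

Consider Carlos. Suppose Carlos is a knight.
Then no assignment of the remaining roles makes every statement match its speaker's type — contradiction.
So Carlos is a knave.
With that fixed, Alice's statement is false, so Alice is a knave.
With that fixed, Lior's statement is true, so Lior is a knight.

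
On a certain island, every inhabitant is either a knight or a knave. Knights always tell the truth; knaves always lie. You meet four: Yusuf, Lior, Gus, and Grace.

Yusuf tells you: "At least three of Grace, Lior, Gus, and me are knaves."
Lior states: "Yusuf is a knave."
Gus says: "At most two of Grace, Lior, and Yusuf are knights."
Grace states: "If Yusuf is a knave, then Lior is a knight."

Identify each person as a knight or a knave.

Yusuf: knave, Lior: knight, Gus: knight, Grace: knight

Consider Yusuf. Suppose Yusuf is a knight.
Then no assignment of the remaining roles makes every statement match its speaker's type — contradiction.
So Yusuf is a knave.
With that fixed, Lior's statement is true, so Lior is a knight.
With that fixed, Gus's statement is true, so Gus is a knight.
With that fixed, Grace's statement is true, so Grace is a knight.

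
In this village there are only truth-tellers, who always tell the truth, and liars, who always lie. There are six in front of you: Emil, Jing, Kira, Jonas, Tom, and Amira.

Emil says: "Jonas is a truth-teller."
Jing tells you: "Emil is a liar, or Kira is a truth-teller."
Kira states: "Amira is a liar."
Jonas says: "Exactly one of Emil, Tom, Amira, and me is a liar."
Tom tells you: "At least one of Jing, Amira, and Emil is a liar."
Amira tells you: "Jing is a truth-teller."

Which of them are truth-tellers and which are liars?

Consider Emil. Suppose Emil is a truth-teller.
Then no assignment of the remaining roles makes every statement match its speaker's type — contradiction.
So Emil is a liar.
With that fixed, Jing's statement is true, so Jing is a truth-teller.
With that fixed, Tom's statement is true, so Tom is a truth-teller.
With that fixed, Amira's statement is true, so Amira is a truth-teller.
With that fixed, Kira's statement is false, so Kira is a liar.
Consider Jonas. Suppose Jonas is a truth-teller.
Then Emil's statement comes out true, contradicting Emil being a liar.
So Jonas is a liar.

Emil: liar, Jing: truth-teller, Kira: liar, Jonas: liar, Tom: truth-teller, Amira: truth-teller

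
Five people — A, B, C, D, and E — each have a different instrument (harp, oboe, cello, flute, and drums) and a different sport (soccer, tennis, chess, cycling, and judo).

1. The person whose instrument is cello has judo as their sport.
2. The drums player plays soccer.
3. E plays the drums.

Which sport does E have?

soccer

With clues 1–3, chess, cycling, judo, and tennis are impossible for E's sport.
That leaves soccer.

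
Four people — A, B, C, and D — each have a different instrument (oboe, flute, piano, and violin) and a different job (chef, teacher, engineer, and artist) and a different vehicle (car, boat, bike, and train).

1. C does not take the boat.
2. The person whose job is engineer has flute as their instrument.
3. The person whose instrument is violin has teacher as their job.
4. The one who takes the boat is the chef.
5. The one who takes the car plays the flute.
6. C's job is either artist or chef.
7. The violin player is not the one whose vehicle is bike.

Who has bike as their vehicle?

C

With clues 1–7, A, B, and D are impossible for the one with vehicle bike.
That leaves C.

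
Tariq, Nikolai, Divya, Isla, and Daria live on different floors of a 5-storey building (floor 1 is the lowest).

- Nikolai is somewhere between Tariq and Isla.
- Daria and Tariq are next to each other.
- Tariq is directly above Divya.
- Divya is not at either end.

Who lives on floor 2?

With clues 1–3, Daria, Divya, and Isla are ruled out for floor 2.
With clues 1–4, Tariq is ruled out for floor 2.
So floor 2 is Nikolai.

Nikolai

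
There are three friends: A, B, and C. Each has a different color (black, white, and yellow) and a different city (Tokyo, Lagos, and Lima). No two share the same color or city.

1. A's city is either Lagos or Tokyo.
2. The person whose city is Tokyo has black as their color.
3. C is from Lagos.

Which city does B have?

With clues 1–3, Lagos and Tokyo are impossible for B's city.
That leaves Lima.

Lima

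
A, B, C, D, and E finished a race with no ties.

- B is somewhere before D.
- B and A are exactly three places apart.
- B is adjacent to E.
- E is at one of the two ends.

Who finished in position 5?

A

With clue 1, B is ruled out for place 5.
With clues 1–3, E is ruled out for place 5.
With clues 1–4, C and D are ruled out for place 5.
So place 5 is A.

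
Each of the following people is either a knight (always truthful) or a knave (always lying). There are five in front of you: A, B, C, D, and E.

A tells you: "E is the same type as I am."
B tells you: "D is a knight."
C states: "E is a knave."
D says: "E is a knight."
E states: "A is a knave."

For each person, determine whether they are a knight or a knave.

A: knave, B: knight, C: knave, D: knight, E: knight

Consider A. Suppose A is a knight.
Then no assignment of the remaining roles makes every statement match its speaker's type — contradiction.
So A is a knave.
With that fixed, E's statement is true, so E is a knight.
With that fixed, C's statement is false, so C is a knave.
With that fixed, D's statement is true, so D is a knight.
With that fixed, B's statement is true, so B is a knight.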